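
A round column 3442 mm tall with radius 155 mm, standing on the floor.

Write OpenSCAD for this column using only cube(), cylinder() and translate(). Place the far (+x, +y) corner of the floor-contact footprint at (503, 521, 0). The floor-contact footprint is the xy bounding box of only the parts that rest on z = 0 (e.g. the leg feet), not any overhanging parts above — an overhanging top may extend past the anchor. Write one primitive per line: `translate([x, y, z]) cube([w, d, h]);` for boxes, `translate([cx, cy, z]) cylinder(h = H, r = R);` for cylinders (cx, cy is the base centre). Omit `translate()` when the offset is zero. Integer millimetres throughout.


translate([348, 366, 0]) cylinder(h = 3442, r = 155);


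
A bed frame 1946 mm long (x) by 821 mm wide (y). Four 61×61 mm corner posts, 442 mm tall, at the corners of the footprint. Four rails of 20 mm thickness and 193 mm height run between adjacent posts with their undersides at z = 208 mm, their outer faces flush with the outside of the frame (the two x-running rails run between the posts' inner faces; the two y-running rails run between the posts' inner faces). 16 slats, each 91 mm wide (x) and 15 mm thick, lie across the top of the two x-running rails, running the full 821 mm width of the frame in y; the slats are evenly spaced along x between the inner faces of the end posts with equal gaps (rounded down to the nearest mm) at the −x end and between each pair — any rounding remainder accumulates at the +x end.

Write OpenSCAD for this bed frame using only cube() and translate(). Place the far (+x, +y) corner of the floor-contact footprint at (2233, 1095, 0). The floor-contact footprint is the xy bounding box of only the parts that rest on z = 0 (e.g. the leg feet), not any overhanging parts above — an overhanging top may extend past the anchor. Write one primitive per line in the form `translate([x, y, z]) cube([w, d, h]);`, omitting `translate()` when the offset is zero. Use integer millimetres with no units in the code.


// slat z = rail_z + rail_h = 208 + 193 = 401
// slat gap = ⌊(1824 − 16·91) / 17⌋ = 21
translate([287, 274, 0]) cube([61, 61, 442]);
translate([287, 1034, 0]) cube([61, 61, 442]);
translate([2172, 274, 0]) cube([61, 61, 442]);
translate([2172, 1034, 0]) cube([61, 61, 442]);
translate([348, 274, 208]) cube([1824, 20, 193]);
translate([348, 1075, 208]) cube([1824, 20, 193]);
translate([287, 335, 208]) cube([20, 699, 193]);
translate([2213, 335, 208]) cube([20, 699, 193]);
translate([369, 274, 401]) cube([91, 821, 15]);
translate([481, 274, 401]) cube([91, 821, 15]);
translate([593, 274, 401]) cube([91, 821, 15]);
translate([705, 274, 401]) cube([91, 821, 15]);
translate([817, 274, 401]) cube([91, 821, 15]);
translate([929, 274, 401]) cube([91, 821, 15]);
translate([1041, 274, 401]) cube([91, 821, 15]);
translate([1153, 274, 401]) cube([91, 821, 15]);
translate([1265, 274, 401]) cube([91, 821, 15]);
translate([1377, 274, 401]) cube([91, 821, 15]);
translate([1489, 274, 401]) cube([91, 821, 15]);
translate([1601, 274, 401]) cube([91, 821, 15]);
translate([1713, 274, 401]) cube([91, 821, 15]);
translate([1825, 274, 401]) cube([91, 821, 15]);
translate([1937, 274, 401]) cube([91, 821, 15]);
translate([2049, 274, 401]) cube([91, 821, 15]);


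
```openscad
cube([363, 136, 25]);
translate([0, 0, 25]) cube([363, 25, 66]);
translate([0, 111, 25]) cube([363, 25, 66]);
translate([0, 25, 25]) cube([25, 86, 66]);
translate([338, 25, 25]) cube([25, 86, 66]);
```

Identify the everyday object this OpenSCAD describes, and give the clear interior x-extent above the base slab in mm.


An open box. The internal width is 313 mm.

A 363×136 base slab with four walls standing on it — an open box. The base is 363 mm wide and the walls are 25 mm thick, so the internal width is 363 − 2 × 25 = 313 mm.


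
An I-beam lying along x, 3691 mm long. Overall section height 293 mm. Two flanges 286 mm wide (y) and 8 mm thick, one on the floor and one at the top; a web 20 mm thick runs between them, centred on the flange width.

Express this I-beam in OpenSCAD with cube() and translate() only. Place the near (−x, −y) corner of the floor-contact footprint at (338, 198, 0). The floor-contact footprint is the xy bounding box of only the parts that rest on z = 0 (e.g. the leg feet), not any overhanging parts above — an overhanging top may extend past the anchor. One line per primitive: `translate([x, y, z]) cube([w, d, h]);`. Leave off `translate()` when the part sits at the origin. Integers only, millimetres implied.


translate([338, 198, 0]) cube([3691, 286, 8]);
translate([338, 331, 8]) cube([3691, 20, 277]);
translate([338, 198, 285]) cube([3691, 286, 8]);


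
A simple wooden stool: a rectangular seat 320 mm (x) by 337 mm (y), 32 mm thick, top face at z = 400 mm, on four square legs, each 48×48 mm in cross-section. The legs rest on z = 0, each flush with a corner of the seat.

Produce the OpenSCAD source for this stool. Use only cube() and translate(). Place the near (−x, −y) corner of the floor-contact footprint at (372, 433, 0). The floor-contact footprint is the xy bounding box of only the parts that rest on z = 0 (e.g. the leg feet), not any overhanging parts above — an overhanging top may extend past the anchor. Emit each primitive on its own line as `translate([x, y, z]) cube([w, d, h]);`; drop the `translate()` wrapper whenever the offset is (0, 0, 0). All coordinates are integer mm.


translate([372, 433, 368]) cube([320, 337, 32]);
translate([372, 433, 0]) cube([48, 48, 368]);
translate([644, 433, 0]) cube([48, 48, 368]);
translate([372, 722, 0]) cube([48, 48, 368]);
translate([644, 722, 0]) cube([48, 48, 368]);


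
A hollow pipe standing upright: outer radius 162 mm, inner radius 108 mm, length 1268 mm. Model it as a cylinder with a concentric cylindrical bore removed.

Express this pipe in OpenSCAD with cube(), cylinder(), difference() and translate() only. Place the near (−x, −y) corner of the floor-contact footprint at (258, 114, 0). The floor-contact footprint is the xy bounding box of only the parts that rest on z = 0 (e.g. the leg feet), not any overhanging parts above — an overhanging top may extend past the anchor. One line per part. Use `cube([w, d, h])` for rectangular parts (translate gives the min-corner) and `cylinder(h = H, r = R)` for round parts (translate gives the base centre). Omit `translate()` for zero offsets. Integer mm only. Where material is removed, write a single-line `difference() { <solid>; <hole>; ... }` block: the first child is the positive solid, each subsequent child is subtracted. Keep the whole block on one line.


difference() { translate([420, 276, 0]) cylinder(h = 1268, r = 162); translate([420, 276, 0]) cylinder(h = 1268, r = 108); }


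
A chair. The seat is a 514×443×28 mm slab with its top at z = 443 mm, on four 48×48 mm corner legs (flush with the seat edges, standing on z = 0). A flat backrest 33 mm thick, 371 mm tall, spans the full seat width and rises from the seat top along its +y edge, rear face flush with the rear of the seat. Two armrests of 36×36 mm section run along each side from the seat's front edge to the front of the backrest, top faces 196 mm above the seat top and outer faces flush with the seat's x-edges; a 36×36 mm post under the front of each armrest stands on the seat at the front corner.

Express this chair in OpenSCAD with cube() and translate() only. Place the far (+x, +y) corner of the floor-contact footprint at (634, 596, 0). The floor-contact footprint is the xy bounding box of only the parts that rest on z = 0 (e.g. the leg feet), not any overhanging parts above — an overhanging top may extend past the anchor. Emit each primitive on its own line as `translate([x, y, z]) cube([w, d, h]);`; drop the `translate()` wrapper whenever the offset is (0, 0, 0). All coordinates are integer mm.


// leg_h = 443 - 28 = 415
// arm post h = 196 - 36 = 160
translate([120, 153, 415]) cube([514, 443, 28]);
translate([120, 153, 0]) cube([48, 48, 415]);
translate([586, 153, 0]) cube([48, 48, 415]);
translate([120, 548, 0]) cube([48, 48, 415]);
translate([586, 548, 0]) cube([48, 48, 415]);
translate([120, 563, 443]) cube([514, 33, 371]);
translate([120, 153, 603]) cube([36, 410, 36]);
translate([598, 153, 603]) cube([36, 410, 36]);
translate([120, 153, 443]) cube([36, 36, 160]);
translate([598, 153, 443]) cube([36, 36, 160]);


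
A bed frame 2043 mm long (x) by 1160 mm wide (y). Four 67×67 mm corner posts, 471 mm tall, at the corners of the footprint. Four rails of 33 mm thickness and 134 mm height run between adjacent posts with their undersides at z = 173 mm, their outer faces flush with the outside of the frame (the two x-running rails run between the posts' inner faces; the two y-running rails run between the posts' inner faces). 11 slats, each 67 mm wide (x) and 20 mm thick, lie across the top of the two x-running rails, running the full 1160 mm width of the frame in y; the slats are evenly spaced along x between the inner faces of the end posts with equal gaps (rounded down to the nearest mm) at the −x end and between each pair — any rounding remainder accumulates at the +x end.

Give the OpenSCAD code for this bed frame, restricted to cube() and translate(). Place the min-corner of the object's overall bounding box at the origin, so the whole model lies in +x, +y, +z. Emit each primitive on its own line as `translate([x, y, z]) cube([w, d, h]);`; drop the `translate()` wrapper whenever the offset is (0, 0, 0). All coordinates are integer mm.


cube([67, 67, 471]);
translate([0, 1093, 0]) cube([67, 67, 471]);
translate([1976, 0, 0]) cube([67, 67, 471]);
translate([1976, 1093, 0]) cube([67, 67, 471]);
translate([67, 0, 173]) cube([1909, 33, 134]);
translate([67, 1127, 173]) cube([1909, 33, 134]);
translate([0, 67, 173]) cube([33, 1026, 134]);
translate([2010, 67, 173]) cube([33, 1026, 134]);
translate([164, 0, 307]) cube([67, 1160, 20]);
translate([328, 0, 307]) cube([67, 1160, 20]);
translate([492, 0, 307]) cube([67, 1160, 20]);
translate([656, 0, 307]) cube([67, 1160, 20]);
translate([820, 0, 307]) cube([67, 1160, 20]);
translate([984, 0, 307]) cube([67, 1160, 20]);
translate([1148, 0, 307]) cube([67, 1160, 20]);
translate([1312, 0, 307]) cube([67, 1160, 20]);
translate([1476, 0, 307]) cube([67, 1160, 20]);
translate([1640, 0, 307]) cube([67, 1160, 20]);
translate([1804, 0, 307]) cube([67, 1160, 20]);


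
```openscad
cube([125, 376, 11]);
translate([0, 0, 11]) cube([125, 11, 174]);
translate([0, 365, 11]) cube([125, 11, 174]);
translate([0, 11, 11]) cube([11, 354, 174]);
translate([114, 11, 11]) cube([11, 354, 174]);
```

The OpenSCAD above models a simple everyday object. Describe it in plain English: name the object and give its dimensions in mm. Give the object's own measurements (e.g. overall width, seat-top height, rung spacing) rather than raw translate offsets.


An open-topped rectangular box: outside dimensions 125×376×185 mm, with a uniform wall and base thickness of 11 mm. The base is a full 125×376 slab on the floor; four walls sit on top of the base. The front and back walls (the −y and +y sides) span the full width; the two side walls fit between them.


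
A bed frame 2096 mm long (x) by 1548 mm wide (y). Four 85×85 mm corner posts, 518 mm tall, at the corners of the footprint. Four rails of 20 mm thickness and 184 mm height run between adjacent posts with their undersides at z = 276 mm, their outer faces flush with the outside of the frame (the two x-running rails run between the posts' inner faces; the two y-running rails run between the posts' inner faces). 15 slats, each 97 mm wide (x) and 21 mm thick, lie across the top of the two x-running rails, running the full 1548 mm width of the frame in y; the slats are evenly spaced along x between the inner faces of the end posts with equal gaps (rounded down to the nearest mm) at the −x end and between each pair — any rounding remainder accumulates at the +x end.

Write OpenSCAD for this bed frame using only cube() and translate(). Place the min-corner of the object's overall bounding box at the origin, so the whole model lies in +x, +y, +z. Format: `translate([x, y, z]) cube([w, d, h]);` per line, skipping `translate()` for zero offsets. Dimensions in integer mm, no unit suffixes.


// slat z = rail_z + rail_h = 276 + 184 = 460
// slat gap = ⌊(1926 − 15·97) / 16⌋ = 29
cube([85, 85, 518]);
translate([0, 1463, 0]) cube([85, 85, 518]);
translate([2011, 0, 0]) cube([85, 85, 518]);
translate([2011, 1463, 0]) cube([85, 85, 518]);
translate([85, 0, 276]) cube([1926, 20, 184]);
translate([85, 1528, 276]) cube([1926, 20, 184]);
translate([0, 85, 276]) cube([20, 1378, 184]);
translate([2076, 85, 276]) cube([20, 1378, 184]);
translate([114, 0, 460]) cube([97, 1548, 21]);
translate([240, 0, 460]) cube([97, 1548, 21]);
translate([366, 0, 460]) cube([97, 1548, 21]);
translate([492, 0, 460]) cube([97, 1548, 21]);
translate([618, 0, 460]) cube([97, 1548, 21]);
translate([744, 0, 460]) cube([97, 1548, 21]);
translate([870, 0, 460]) cube([97, 1548, 21]);
translate([996, 0, 460]) cube([97, 1548, 21]);
translate([1122, 0, 460]) cube([97, 1548, 21]);
translate([1248, 0, 460]) cube([97, 1548, 21]);
translate([1374, 0, 460]) cube([97, 1548, 21]);
translate([1500, 0, 460]) cube([97, 1548, 21]);
translate([1626, 0, 460]) cube([97, 1548, 21]);
translate([1752, 0, 460]) cube([97, 1548, 21]);
translate([1878, 0, 460]) cube([97, 1548, 21]);


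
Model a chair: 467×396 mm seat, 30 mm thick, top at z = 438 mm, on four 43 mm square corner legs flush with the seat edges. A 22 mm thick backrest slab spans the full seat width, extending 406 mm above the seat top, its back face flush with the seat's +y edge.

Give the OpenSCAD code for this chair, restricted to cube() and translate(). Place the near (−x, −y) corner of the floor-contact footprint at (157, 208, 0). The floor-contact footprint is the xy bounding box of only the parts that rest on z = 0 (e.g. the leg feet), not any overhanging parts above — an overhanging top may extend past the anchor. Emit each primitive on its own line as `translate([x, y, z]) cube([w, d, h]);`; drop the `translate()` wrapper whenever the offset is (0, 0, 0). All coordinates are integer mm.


translate([157, 208, 408]) cube([467, 396, 30]);
translate([157, 208, 0]) cube([43, 43, 408]);
translate([581, 208, 0]) cube([43, 43, 408]);
translate([157, 561, 0]) cube([43, 43, 408]);
translate([581, 561, 0]) cube([43, 43, 408]);
translate([157, 582, 438]) cube([467, 22, 406]);


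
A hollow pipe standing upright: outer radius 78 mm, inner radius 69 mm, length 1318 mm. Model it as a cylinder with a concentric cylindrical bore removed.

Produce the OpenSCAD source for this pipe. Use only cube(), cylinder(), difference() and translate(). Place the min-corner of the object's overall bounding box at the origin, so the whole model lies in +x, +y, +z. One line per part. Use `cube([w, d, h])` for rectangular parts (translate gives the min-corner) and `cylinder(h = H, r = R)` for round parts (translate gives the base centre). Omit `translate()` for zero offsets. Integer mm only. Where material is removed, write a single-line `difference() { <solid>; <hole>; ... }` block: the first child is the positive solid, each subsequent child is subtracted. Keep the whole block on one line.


difference() { translate([78, 78, 0]) cylinder(h = 1318, r = 78); translate([78, 78, 0]) cylinder(h = 1318, r = 69); }


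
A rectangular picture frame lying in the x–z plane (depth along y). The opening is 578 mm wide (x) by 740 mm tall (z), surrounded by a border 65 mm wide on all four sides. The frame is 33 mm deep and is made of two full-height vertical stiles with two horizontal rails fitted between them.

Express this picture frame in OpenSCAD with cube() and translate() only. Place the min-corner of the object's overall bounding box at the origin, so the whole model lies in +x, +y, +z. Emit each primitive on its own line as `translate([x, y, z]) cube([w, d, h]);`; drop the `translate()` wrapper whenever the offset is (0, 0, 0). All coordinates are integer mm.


cube([65, 33, 870]);
translate([643, 0, 0]) cube([65, 33, 870]);
translate([65, 0, 0]) cube([578, 33, 65]);
translate([65, 0, 805]) cube([578, 33, 65]);


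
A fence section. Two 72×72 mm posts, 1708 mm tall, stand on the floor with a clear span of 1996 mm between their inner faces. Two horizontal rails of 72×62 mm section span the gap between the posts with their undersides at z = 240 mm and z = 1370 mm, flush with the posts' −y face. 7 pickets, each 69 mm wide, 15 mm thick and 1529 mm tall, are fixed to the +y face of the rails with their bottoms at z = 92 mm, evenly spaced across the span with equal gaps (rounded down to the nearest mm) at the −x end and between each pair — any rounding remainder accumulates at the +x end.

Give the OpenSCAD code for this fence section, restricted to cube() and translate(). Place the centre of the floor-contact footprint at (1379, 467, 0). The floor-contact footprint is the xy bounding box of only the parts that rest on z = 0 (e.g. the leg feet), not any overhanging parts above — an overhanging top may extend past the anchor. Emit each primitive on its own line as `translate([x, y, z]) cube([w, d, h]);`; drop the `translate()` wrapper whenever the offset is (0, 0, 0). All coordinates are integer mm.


translate([309, 431, 0]) cube([72, 72, 1708]);
translate([2377, 431, 0]) cube([72, 72, 1708]);
translate([381, 431, 240]) cube([1996, 72, 62]);
translate([381, 431, 1370]) cube([1996, 72, 62]);
translate([570, 503, 92]) cube([69, 15, 1529]);
translate([828, 503, 92]) cube([69, 15, 1529]);
translate([1086, 503, 92]) cube([69, 15, 1529]);
translate([1344, 503, 92]) cube([69, 15, 1529]);
translate([1602, 503, 92]) cube([69, 15, 1529]);
translate([1860, 503, 92]) cube([69, 15, 1529]);
translate([2118, 503, 92]) cube([69, 15, 1529]);


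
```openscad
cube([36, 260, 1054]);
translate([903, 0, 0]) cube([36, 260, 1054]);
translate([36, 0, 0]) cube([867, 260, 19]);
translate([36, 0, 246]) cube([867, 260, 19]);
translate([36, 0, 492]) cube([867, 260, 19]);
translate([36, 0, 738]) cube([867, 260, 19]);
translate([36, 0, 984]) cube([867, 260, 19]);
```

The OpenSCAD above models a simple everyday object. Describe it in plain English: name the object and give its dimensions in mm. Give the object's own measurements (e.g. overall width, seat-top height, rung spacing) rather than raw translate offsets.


An open bookshelf. Two side panels, each 36 mm thick, 260 mm deep and 1054 mm tall, stand 939 mm apart (outside-to-outside). Between them sit 5 shelves, each 19 mm thick and 260 mm deep, spanning the full gap between the sides. The bottom shelf rests on the floor (its underside at z = 0) and the clear gap between one shelf's top and the next shelf's underside is 227 mm.


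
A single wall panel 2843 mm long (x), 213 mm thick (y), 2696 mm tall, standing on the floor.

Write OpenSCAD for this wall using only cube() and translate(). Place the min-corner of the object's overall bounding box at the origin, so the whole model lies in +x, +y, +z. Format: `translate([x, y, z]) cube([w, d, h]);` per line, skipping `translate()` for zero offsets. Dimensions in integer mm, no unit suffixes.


cube([2843, 213, 2696]);


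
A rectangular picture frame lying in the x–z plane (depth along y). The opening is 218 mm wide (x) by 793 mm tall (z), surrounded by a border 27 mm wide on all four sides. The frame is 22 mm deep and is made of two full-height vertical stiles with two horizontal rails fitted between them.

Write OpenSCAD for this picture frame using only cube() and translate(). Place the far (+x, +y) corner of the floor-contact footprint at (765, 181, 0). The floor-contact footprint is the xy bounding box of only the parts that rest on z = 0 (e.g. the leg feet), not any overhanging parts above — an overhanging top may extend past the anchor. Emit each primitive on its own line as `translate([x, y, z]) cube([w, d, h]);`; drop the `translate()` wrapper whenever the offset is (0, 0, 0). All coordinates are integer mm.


translate([493, 159, 0]) cube([27, 22, 847]);
translate([738, 159, 0]) cube([27, 22, 847]);
translate([520, 159, 0]) cube([218, 22, 27]);
translate([520, 159, 820]) cube([218, 22, 27]);


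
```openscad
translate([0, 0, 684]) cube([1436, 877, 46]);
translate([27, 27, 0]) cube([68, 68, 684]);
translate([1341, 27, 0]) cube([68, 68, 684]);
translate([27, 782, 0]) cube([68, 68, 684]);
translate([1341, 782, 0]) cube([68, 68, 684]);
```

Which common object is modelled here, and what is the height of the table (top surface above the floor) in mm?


A table. The table height is 730 mm.

A 1436×877×46 slab sits at z = 684 on four 68 mm square posts — a table. The top surface is at 684 + 46 = 730 mm.


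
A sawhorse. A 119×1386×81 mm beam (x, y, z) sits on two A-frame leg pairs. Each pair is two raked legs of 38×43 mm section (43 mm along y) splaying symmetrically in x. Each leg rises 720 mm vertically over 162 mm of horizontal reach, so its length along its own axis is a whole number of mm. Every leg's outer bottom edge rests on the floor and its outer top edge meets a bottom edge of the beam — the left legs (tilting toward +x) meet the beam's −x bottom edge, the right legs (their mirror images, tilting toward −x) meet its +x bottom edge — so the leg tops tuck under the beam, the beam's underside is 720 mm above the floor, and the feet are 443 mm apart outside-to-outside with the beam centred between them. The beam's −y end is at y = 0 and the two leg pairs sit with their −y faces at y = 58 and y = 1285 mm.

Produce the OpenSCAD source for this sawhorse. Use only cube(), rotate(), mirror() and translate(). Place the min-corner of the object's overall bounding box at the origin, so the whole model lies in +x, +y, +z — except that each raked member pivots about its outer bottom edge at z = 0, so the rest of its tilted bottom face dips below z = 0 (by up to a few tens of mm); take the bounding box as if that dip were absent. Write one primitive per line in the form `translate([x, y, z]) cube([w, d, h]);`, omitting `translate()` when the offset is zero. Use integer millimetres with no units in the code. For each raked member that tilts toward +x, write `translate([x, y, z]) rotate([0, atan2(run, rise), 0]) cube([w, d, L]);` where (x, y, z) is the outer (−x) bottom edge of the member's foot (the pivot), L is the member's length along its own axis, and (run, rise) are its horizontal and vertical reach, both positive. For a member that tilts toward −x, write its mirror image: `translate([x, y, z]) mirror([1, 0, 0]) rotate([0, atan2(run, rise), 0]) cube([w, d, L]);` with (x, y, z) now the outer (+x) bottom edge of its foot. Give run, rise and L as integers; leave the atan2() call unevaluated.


translate([162, 0, 720]) cube([119, 1386, 81]);
translate([0, 58, 0]) rotate([0, atan2(162, 720), 0]) cube([38, 43, 738]);
translate([443, 58, 0]) mirror([1, 0, 0]) rotate([0, atan2(162, 720), 0]) cube([38, 43, 738]);
translate([0, 1285, 0]) rotate([0, atan2(162, 720), 0]) cube([38, 43, 738]);
translate([443, 1285, 0]) mirror([1, 0, 0]) rotate([0, atan2(162, 720), 0]) cube([38, 43, 738]);


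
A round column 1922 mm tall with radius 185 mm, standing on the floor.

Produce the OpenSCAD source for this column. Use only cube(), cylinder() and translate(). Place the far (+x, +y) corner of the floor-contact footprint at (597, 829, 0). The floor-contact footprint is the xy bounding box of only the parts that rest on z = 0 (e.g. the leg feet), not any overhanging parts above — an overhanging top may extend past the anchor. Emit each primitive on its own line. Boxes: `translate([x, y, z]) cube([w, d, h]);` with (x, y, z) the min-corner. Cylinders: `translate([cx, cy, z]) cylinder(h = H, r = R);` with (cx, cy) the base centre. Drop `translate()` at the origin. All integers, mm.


translate([412, 644, 0]) cylinder(h = 1922, r = 185);


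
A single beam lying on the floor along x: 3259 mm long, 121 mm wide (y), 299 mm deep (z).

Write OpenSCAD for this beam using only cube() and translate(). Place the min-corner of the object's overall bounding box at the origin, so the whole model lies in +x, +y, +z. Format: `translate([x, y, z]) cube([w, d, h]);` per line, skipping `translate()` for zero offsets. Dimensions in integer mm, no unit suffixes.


cube([3259, 121, 299]);


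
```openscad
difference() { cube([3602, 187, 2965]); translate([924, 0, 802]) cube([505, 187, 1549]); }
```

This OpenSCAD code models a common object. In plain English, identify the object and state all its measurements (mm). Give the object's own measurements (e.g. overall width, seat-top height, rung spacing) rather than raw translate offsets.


A wall 3602 mm long (x), 187 mm thick (y), 2965 mm tall, with a rectangular window opening cut through it. The opening is 505 mm wide and 1549 mm tall; its sill is at z = 802 mm and its near (−x) edge is 924 mm from the wall's −x end. The opening passes through the full wall thickness.


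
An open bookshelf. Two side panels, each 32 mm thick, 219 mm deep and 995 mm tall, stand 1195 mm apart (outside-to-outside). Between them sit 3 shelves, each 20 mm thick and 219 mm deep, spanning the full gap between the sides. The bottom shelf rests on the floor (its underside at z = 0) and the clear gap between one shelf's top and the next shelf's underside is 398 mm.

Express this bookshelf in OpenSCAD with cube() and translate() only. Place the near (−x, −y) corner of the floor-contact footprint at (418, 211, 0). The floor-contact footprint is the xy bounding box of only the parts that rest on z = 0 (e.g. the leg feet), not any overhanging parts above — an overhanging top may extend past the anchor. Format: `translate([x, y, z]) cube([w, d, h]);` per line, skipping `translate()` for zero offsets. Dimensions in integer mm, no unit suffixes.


translate([418, 211, 0]) cube([32, 219, 995]);
translate([1581, 211, 0]) cube([32, 219, 995]);
translate([450, 211, 0]) cube([1131, 219, 20]);
translate([450, 211, 418]) cube([1131, 219, 20]);
translate([450, 211, 836]) cube([1131, 219, 20]);


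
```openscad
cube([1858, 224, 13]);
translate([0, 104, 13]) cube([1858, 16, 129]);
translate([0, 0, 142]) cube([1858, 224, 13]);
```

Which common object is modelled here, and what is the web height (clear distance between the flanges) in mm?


An I-beam. The web height is 129 mm.

Two wide flanges with a thin centred web — an I-beam. Overall 155 mm minus two 13 mm flanges gives a web of 155 − 2·13 = 129 mm.


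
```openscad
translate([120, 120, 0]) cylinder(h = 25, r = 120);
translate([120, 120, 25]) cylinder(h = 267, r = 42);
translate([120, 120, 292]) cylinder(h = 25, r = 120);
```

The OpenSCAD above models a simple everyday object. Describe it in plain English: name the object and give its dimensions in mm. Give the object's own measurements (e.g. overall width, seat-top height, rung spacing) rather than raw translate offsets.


A spool: two coaxial disc flanges of radius 120 mm and thickness 25 mm, joined by a core cylinder of radius 42 mm and height 267 mm. The lower flange rests on z = 0 and the three cylinders share a vertical axis.


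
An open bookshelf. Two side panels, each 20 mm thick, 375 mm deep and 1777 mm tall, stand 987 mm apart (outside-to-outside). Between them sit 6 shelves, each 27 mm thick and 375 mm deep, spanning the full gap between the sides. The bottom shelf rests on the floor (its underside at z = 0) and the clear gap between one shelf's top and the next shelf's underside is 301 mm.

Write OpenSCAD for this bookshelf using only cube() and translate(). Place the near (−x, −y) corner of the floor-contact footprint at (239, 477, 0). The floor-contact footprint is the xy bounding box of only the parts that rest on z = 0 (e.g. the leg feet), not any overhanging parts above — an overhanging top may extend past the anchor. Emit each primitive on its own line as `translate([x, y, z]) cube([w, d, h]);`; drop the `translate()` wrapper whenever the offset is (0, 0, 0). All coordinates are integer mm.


translate([239, 477, 0]) cube([20, 375, 1777]);
translate([1206, 477, 0]) cube([20, 375, 1777]);
translate([259, 477, 0]) cube([947, 375, 27]);
translate([259, 477, 328]) cube([947, 375, 27]);
translate([259, 477, 656]) cube([947, 375, 27]);
translate([259, 477, 984]) cube([947, 375, 27]);
translate([259, 477, 1312]) cube([947, 375, 27]);
translate([259, 477, 1640]) cube([947, 375, 27]);


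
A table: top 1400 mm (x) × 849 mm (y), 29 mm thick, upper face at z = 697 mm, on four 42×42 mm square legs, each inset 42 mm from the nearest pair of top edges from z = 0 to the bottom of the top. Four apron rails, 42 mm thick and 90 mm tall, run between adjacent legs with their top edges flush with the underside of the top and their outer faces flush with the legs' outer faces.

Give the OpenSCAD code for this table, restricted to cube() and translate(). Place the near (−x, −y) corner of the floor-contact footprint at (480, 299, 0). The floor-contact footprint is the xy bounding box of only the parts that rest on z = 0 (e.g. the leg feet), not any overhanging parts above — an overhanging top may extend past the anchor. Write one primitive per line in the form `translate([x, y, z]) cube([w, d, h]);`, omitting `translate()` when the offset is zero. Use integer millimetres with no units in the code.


translate([438, 257, 668]) cube([1400, 849, 29]);
translate([480, 299, 0]) cube([42, 42, 668]);
translate([1754, 299, 0]) cube([42, 42, 668]);
translate([480, 1022, 0]) cube([42, 42, 668]);
translate([1754, 1022, 0]) cube([42, 42, 668]);
translate([522, 299, 578]) cube([1232, 42, 90]);
translate([522, 1022, 578]) cube([1232, 42, 90]);
translate([480, 341, 578]) cube([42, 681, 90]);
translate([1754, 341, 578]) cube([42, 681, 90]);


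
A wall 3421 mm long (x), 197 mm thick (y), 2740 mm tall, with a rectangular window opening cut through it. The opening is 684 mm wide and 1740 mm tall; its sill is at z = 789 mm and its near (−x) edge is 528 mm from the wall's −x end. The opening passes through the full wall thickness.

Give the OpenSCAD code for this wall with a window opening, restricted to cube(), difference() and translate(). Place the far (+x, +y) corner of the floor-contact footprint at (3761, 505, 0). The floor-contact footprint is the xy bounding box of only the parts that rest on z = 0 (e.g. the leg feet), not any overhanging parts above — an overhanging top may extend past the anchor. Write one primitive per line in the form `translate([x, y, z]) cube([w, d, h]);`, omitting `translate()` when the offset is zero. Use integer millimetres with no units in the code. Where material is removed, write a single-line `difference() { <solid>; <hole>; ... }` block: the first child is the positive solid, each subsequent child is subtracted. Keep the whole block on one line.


difference() { translate([340, 308, 0]) cube([3421, 197, 2740]); translate([868, 308, 789]) cube([684, 197, 1740]); }


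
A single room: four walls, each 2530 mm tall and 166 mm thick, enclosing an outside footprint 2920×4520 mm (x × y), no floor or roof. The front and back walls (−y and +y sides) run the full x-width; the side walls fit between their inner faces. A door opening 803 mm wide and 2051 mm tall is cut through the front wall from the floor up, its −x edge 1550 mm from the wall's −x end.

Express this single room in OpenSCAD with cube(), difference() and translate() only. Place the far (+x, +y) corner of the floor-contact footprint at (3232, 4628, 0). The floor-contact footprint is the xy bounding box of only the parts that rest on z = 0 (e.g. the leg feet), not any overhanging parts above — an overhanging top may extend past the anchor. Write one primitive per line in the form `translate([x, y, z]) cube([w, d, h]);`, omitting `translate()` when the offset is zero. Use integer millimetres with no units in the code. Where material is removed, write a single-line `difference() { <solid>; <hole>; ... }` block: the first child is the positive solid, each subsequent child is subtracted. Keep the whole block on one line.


difference() { translate([312, 108, 0]) cube([2920, 166, 2530]); translate([1862, 108, 0]) cube([803, 166, 2051]); }
translate([312, 4462, 0]) cube([2920, 166, 2530]);
translate([312, 274, 0]) cube([166, 4188, 2530]);
translate([3066, 274, 0]) cube([166, 4188, 2530]);


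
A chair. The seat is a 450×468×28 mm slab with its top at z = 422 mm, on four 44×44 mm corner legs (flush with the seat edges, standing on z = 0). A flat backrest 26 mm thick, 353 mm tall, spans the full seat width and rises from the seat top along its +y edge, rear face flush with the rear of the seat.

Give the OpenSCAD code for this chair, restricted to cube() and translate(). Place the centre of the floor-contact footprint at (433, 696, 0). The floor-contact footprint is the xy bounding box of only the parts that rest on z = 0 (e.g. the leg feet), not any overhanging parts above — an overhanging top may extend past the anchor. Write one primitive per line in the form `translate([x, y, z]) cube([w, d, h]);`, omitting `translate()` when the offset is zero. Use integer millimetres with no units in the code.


// leg_h = 422 - 28 = 394
translate([208, 462, 394]) cube([450, 468, 28]);
translate([208, 462, 0]) cube([44, 44, 394]);
translate([614, 462, 0]) cube([44, 44, 394]);
translate([208, 886, 0]) cube([44, 44, 394]);
translate([614, 886, 0]) cube([44, 44, 394]);
translate([208, 904, 422]) cube([450, 26, 353]);


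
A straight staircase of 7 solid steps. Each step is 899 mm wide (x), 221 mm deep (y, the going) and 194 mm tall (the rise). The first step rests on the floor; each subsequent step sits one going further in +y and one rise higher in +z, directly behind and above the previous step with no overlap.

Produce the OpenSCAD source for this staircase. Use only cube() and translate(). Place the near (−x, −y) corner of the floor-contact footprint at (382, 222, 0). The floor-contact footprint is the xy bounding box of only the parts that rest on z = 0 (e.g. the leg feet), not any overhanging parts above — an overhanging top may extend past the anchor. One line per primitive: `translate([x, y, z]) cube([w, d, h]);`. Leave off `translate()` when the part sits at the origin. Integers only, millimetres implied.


translate([382, 222, 0]) cube([899, 221, 194]);
translate([382, 443, 194]) cube([899, 221, 194]);
translate([382, 664, 388]) cube([899, 221, 194]);
translate([382, 885, 582]) cube([899, 221, 194]);
translate([382, 1106, 776]) cube([899, 221, 194]);
translate([382, 1327, 970]) cube([899, 221, 194]);
translate([382, 1548, 1164]) cube([899, 221, 194]);


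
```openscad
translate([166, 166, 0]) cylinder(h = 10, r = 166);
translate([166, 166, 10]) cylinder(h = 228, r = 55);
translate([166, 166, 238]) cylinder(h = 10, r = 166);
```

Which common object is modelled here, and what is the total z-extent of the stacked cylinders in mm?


A spool. The overall height is 248 mm.

Three coaxial cylinders, large–small–large — a spool. Two 10 mm flanges and a 228 mm core give 10 + 228 + 10 = 248 mm.


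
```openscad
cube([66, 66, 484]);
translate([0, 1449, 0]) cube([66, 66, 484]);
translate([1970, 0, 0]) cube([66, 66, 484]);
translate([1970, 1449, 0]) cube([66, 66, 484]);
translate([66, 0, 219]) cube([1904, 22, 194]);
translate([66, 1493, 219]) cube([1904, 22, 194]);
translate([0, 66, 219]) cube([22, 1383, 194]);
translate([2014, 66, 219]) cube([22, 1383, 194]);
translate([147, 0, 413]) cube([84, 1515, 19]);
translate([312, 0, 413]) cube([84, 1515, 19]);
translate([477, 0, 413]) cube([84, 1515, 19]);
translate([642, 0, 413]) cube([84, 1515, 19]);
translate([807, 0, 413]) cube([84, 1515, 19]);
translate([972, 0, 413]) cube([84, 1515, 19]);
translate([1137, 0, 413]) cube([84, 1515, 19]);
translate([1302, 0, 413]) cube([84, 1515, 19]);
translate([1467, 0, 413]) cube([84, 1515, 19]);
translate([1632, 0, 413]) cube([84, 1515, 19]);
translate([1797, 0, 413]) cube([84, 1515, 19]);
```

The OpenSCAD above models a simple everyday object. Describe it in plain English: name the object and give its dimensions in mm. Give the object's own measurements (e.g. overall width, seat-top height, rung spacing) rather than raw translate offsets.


A bed frame 2036 mm long (x) by 1515 mm wide (y). Four 66×66 mm corner posts, 484 mm tall, at the corners of the footprint. Four rails of 22 mm thickness and 194 mm height run between adjacent posts with their undersides at z = 219 mm, their outer faces flush with the outside of the frame (the two x-running rails run between the posts' inner faces; the two y-running rails run between the posts' inner faces). 11 slats, each 84 mm wide (x) and 19 mm thick, lie across the top of the two x-running rails, running the full 1515 mm width of the frame in y; along x they sit between the end posts with a 81 mm gap after the −x posts and between neighbouring slats, leaving 89 mm before the +x posts.


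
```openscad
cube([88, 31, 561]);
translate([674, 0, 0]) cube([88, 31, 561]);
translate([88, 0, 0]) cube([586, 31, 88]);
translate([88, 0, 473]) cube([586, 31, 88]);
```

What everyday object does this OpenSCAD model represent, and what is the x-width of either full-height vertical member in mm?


A picture frame. The border width is 88 mm.

Four thin pieces enclosing a rectangular opening — a picture frame. The two full-height stiles are 561 mm tall; the top rail sits at z = 473 and is 88 mm tall, so the border above the opening is 561 − 473 = 88 mm, matching the stile x-width.


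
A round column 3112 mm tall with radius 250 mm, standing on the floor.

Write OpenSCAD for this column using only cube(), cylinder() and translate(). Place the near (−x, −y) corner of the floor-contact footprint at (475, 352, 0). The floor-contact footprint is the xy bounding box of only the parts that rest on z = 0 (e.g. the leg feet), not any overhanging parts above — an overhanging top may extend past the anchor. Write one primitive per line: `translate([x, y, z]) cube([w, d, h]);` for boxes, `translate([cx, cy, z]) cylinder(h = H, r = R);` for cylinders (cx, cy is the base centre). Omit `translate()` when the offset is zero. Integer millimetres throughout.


translate([725, 602, 0]) cylinder(h = 3112, r = 250);


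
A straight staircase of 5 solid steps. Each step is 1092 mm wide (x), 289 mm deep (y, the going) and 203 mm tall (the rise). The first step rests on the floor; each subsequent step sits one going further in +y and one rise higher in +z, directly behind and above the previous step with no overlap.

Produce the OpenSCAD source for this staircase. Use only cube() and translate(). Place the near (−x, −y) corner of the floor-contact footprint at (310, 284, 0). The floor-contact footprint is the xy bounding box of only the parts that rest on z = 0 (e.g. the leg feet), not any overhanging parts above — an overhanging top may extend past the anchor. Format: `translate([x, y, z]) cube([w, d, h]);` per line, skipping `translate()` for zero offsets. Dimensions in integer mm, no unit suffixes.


translate([310, 284, 0]) cube([1092, 289, 203]);
translate([310, 573, 203]) cube([1092, 289, 203]);
translate([310, 862, 406]) cube([1092, 289, 203]);
translate([310, 1151, 609]) cube([1092, 289, 203]);
translate([310, 1440, 812]) cube([1092, 289, 203]);


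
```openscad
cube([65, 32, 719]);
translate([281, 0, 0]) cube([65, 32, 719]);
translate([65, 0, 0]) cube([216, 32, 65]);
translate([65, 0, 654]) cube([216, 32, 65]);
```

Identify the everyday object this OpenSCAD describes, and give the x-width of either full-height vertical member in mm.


A picture frame. The border width is 65 mm.

Four thin pieces enclosing a rectangular opening — a picture frame. The two full-height stiles are 719 mm tall; the top rail sits at z = 654 and is 65 mm tall, so the border above the opening is 719 − 654 = 65 mm, matching the stile x-width.


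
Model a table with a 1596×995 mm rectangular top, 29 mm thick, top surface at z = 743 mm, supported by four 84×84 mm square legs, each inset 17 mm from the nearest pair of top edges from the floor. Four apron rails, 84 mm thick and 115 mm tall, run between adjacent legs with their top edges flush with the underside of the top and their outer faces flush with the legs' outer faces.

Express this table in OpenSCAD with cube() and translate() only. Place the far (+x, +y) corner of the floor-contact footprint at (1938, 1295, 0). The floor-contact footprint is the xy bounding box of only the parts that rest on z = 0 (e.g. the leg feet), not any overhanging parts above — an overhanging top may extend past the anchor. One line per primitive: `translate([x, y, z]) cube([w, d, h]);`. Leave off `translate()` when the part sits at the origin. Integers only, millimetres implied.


translate([359, 317, 714]) cube([1596, 995, 29]);
translate([376, 334, 0]) cube([84, 84, 714]);
translate([1854, 334, 0]) cube([84, 84, 714]);
translate([376, 1211, 0]) cube([84, 84, 714]);
translate([1854, 1211, 0]) cube([84, 84, 714]);
translate([460, 334, 599]) cube([1394, 84, 115]);
translate([460, 1211, 599]) cube([1394, 84, 115]);
translate([376, 418, 599]) cube([84, 793, 115]);
translate([1854, 418, 599]) cube([84, 793, 115]);
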